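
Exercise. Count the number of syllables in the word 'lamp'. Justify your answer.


Break 'lamp' into syllables: lamp -> lamp = 1 syllable

1 syllable


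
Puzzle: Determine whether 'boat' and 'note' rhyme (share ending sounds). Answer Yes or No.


Rime (stressed vowel + following sounds) of 'boat': -oat = /oʊt/
Rime of 'note': -ote = /oʊt/
/oʊt/ and /oʊt/ are the same ending sound, so the words rhyme.

Yes


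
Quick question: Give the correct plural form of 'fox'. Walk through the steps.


Apply rule: Add -es (sibilant/fricative ending). 'fox' becomes 'foxes'.

foxes


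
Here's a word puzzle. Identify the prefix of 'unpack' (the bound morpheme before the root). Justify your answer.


The word 'unpack' = 'un' (prefix) + 'pack' (root). The prefix is 'un'.

un


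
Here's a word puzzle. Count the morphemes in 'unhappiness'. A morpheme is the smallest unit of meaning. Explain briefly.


Decomposition: un- (prefix) + happy (root) + -ness (suffix) = 3 morpheme(s)

3 morphemes


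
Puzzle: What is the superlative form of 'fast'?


Apply superlative formation (add -est): 'fast' -> 'fastest'.

fastest


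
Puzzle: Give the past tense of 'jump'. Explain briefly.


Apply rule: Add -ed. 'jump' becomes 'jumped'.

jumped


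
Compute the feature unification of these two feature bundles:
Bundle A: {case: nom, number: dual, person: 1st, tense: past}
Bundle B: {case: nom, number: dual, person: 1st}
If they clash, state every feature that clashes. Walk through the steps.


Compare features:
case: A=nom vs B=nom -> unified: nom
number: A=dual vs B=dual -> unified: dual
person: A=1st vs B=1st -> unified: 1st
tense: A=past vs B=_ -> unified: past
No clashes found.

Unified: {case: nom, number: dual, person: 1st, tense: past}


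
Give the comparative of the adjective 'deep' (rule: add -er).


Apply comparative formation (add -er): 'deep' -> 'deeper'.

deeper


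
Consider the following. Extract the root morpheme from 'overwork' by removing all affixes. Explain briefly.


Remove prefix 'over' from 'overwork' to get root 'work'.

work


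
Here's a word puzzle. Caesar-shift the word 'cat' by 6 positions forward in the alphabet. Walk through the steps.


Shift each letter by 6: c -> i, a -> g, t -> z. Result: 'igz'.

igz


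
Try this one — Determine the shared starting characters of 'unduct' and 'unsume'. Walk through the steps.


Compare from the start: 2 characters match: 'un'. Mismatch at position 3: 'd' vs 's'.

un


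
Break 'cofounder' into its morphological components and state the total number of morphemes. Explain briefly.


Step 1: Identify prefix: 'co' (meaning: together)
Step 2: Identify root: 'found'
Step 3: Identify suffix(es): 'er'
Decomposition: co- (prefix: together) + found (root) + -er (suffix: one who)
Total morphemes: 3

3 morphemes (co- (prefix: together) + found (root) + -er (suffix: one who))


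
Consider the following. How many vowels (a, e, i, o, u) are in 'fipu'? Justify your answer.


Vowels in 'fipu': i, u = 2 vowels.

2


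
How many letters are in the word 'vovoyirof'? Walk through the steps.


Spell out 'vovoyirof' and number each letter: v(1), o(2), v(3), o(4), y(5), i(6), r(7), o(8), f(9). Total: 9 letters.

9


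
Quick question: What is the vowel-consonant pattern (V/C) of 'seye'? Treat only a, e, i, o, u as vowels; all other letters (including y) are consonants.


Letter mapping: s = C, e = V, y = C, e = V.

CVCV


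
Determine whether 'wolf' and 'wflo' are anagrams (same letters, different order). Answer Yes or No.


Sorted letters of 'wolf': 'flow'
Sorted letters of 'wflo': 'flow'
They match.

Yes


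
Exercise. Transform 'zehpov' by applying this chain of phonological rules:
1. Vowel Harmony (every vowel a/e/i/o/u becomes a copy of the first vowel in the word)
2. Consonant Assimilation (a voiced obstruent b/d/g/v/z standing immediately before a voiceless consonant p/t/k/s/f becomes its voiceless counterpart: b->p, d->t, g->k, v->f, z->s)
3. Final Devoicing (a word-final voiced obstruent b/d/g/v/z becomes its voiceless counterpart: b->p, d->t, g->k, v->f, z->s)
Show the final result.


Starting form: 'zehpov'
Rule 1: Vowel Harmony: all vowels become 'e' (matching first vowel). 'zehpov' -> 'zehpev'
Rule 2: Consonant Assimilation: no voiced obstruent (b/d/g/v/z) stands immediately before a voiceless consonant (p/t/k/s/f). No change.
Rule 3: Final Devoicing: word-final voiced obstruent 'v' becomes voiceless 'f'. 'zehpev' -> 'zehpef'
Final form: 'zehpef'

zehpef


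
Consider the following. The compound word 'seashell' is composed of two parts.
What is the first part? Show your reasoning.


Split 'seashell' into 'sea' + 'shell'. The first part is 'sea'.

sea


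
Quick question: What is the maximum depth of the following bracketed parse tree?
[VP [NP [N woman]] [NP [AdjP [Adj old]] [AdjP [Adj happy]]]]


Count bracket nesting levels:
'[' at pos 0: depth = 1
'[' at pos 4: depth = 2
'[' at pos 8: depth = 3
'[' at pos 19: depth = 2
'[' at pos 23: depth = 3
'[' at pos 29: depth = 4
'[' at pos 40: depth = 3
'[' at pos 46: depth = 4
Maximum depth reached: 4

4


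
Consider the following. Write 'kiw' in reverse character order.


Reverse 'kiw' character by character: 'wik'.

wik


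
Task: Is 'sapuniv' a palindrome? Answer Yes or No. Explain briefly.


Forward: 'sapuniv'
Reversed: 'vinupas'
They differ.

No


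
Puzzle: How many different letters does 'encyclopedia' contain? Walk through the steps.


Unique letters in 'encyclopedia': {a, c, d, e, i, l, n, o, p, y} = 10 distinct letters.

10


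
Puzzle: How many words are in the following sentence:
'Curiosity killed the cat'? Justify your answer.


Split into words: Curiosity | killed | the | cat = 4 words.

4


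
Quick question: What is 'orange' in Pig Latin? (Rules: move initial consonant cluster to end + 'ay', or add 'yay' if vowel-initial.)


'orange' starts with a vowel, so add 'yay': 'orangeyay'.

orangeyay


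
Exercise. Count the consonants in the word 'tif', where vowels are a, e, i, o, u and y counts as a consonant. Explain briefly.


Consonants in 'tif': t, f = 2 consonants.

2


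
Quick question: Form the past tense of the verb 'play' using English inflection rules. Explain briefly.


Apply rule: Add -ed. 'play' becomes 'played'.

played


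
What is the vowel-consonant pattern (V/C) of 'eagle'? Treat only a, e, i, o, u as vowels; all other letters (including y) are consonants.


Letter mapping: e = V, a = V, g = C, l = C, e = V.

VVCCV


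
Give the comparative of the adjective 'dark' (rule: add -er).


Apply comparative formation (add -er): 'dark' -> 'darker'.

darker


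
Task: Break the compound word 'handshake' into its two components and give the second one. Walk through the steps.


Split 'handshake' into 'hand' + 'shake'. The second part is 'shake'.

shake


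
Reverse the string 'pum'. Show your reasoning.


Reverse 'pum' character by character: 'mup'.

mup


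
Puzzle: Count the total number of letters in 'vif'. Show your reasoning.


Spell out 'vif' and number each letter: v(1), i(2), f(3). Total: 3 letters.

3


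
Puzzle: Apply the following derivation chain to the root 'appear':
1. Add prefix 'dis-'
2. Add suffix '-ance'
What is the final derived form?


Step 1: Add prefix 'dis-' to 'appear' = 'disappear'
Step 2: Add suffix '-ance' to 'disappear' = 'disappearance'

disappearance


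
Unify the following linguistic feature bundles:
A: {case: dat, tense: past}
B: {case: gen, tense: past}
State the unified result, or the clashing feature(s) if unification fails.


Compare features:
case: A=dat vs B=gen -> CLASH
tense: A=past vs B=past -> unified: past
Clash detected on feature 'case' (dat vs gen); unification fails.

CLASH on 'case' (dat vs gen)


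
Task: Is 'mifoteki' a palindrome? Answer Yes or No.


Forward: 'mifoteki'
Reversed: 'iketofim'
They differ.

No


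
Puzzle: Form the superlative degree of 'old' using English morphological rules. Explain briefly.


Apply superlative formation (add -est): 'old' -> 'oldest'.

oldest


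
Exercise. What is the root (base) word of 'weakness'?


Remove suffix '-ness' from 'weakness' to get root 'weak'.

weak


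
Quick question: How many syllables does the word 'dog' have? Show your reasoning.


Break 'dog' into syllables: dog -> dog = 1 syllable

1 syllable


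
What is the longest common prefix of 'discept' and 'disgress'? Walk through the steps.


Compare from the start: 3 characters match: 'dis'. Mismatch at position 4: 'c' vs 'g'.

dis


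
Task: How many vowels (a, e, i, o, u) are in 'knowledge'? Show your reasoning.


Vowels in 'knowledge': o, e, e = 3 vowels.

3


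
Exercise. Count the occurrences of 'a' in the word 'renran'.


Letter 'a' in 'renran': found at position(s) 5 = 1 occurrence(s).

1


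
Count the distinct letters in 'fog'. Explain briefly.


Unique letters in 'fog': {f, g, o} = 3 distinct letters.

3


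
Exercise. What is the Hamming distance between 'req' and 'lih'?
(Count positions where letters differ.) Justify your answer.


Alignment:
Position 1: 'r' vs 'l' = DIFFER
Position 2: 'e' vs 'i' = DIFFER
Position 3: 'q' vs 'h' = DIFFER
Total differences: 3

3


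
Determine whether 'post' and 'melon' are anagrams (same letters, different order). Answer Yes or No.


Sorted letters of 'post': 'opst'
Sorted letters of 'melon': 'elmno'
They do not match.

No


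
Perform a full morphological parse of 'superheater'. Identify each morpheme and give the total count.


Step 1: Identify prefix: 'super' (meaning: above)
Step 2: Identify root: 'heat'
Step 3: Identify suffix(es): 'er'
Decomposition: super- (prefix: above) + heat (root) + -er (suffix: one who)
Total morphemes: 3

3 morphemes (super- (prefix: above) + heat (root) + -er (suffix: one who))


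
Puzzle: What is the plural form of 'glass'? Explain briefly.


Apply rule: Add -es (sibilant/fricative ending). 'glass' becomes 'glasses'.

glasses


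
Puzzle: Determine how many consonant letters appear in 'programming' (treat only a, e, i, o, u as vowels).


Consonants in 'programming': p, r, g, r, m, m, n, g = 8 consonants.

8


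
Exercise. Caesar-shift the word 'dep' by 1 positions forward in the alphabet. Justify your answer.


Shift each letter by 1: d -> e, e -> f, p -> q. Result: 'efq'.

efq


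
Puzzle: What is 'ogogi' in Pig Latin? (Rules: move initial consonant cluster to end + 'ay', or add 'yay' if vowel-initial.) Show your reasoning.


'ogogi' starts with a vowel, so add 'yay': 'ogogiyay'.

ogogiyay


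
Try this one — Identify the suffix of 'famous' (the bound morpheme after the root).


The word 'famous' = 'fame' (root) + '-ous' (suffix). The suffix is '-ous'.

ous


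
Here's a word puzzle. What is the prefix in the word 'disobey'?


The word 'disobey' = 'dis' (prefix) + 'obey' (root). The prefix is 'dis'.

dis


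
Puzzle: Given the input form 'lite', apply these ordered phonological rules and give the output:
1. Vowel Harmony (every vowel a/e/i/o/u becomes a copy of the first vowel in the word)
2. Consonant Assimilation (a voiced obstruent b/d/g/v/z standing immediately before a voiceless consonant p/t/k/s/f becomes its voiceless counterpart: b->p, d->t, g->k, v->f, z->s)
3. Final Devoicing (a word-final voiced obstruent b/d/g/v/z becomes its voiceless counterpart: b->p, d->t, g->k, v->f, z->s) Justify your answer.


Starting form: 'lite'
Rule 1: Vowel Harmony: all vowels become 'i' (matching first vowel). 'lite' -> 'liti'
Rule 2: Consonant Assimilation: no voiced obstruent (b/d/g/v/z) stands immediately before a voiceless consonant (p/t/k/s/f). No change.
Rule 3: Final Devoicing: the word ends in the vowel 'i', not a consonant. No change.
Final form: 'liti'

liti


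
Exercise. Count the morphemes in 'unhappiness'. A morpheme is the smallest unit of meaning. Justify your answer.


Decomposition: un- (prefix) + happy (root) + -ness (suffix) = 3 morpheme(s)

3 morphemes


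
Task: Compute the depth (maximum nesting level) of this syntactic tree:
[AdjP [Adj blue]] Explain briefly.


Count bracket nesting levels:
'[' at pos 0: depth = 1
'[' at pos 6: depth = 2
Maximum depth reached: 2

2


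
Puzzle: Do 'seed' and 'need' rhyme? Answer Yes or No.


Rime (stressed vowel + following sounds) of 'seed': -eed = /iːd/
Rime of 'need': -eed = /iːd/
/iːd/ and /iːd/ are the same ending sound, so the words rhyme.

Yes


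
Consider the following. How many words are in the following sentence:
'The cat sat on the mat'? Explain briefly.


Split into words: The | cat | sat | on | the | mat = 6 words.

6


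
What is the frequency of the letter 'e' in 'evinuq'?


Letter 'e' in 'evinuq': found at position(s) 1 = 1 occurrence(s).

1


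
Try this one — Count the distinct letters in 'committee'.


Unique letters in 'committee': {c, e, i, m, o, t} = 6 distinct letters.

6


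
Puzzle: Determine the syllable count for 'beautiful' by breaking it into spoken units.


Break 'beautiful' into syllables: beau-ti-ful -> beau | ti | ful = 3 syllables

3 syllables


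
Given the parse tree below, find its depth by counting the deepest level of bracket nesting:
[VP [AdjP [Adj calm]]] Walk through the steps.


Count bracket nesting levels:
'[' at pos 0: depth = 1
'[' at pos 4: depth = 2
'[' at pos 10: depth = 3
Maximum depth reached: 3

3


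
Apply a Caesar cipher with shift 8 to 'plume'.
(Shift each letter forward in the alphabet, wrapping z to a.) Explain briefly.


Shift each letter by 8: p -> x, l -> t, u -> c, m -> u, e -> m. Result: 'xtcum'.

xtcum


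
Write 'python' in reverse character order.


Reverse 'python' character by character: 'nohtyp'.

nohtyp


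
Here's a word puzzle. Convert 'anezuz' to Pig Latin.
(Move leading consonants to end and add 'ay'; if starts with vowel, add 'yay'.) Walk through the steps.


'anezuz' starts with a vowel, so add 'yay': 'anezuzyay'.

anezuzyay


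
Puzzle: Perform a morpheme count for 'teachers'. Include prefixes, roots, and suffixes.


Decomposition: teach (root) + -er (suffix) + -s (plural) = 3 morpheme(s)

3 morphemes


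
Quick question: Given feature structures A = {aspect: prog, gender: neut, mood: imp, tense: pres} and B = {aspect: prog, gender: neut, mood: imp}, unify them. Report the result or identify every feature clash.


Compare features:
aspect: A=prog vs B=prog -> unified: prog
gender: A=neut vs B=neut -> unified: neut
mood: A=imp vs B=imp -> unified: imp
tense: A=pres vs B=_ -> unified: pres
No clashes found.

Unified: {aspect: prog, gender: neut, mood: imp, tense: pres}


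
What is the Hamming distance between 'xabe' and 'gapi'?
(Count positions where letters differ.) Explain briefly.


Alignment:
Position 1: 'x' vs 'g' = DIFFER
Position 2: 'a' vs 'a' = match
Position 3: 'b' vs 'p' = DIFFER
Position 4: 'e' vs 'i' = DIFFER
Total differences: 3

3


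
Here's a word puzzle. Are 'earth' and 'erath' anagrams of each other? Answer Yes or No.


Sorted letters of 'earth': 'aehrt'
Sorted letters of 'erath': 'aehrt'
They match.

Yes


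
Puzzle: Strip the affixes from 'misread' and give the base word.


Remove prefix 'mis' from 'misread' to get root 'read'.

read


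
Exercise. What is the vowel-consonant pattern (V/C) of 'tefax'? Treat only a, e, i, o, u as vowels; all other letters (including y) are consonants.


Letter mapping: t = C, e = V, f = C, a = V, x = C.

CVCVC


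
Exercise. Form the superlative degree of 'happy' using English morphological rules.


Apply superlative formation (consonant + y: change y to i, add -est): 'happy' -> 'happiest'.

happiest


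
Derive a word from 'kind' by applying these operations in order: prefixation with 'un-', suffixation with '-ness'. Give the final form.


Step 1: Add prefix 'un-' to 'kind' = 'unkind'
Step 2: Add suffix '-ness' to 'unkind' = 'unkindness'

unkindness


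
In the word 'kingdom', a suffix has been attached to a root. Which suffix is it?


The word 'kingdom' = 'king' (root) + '-dom' (suffix). The suffix is '-dom'.

dom


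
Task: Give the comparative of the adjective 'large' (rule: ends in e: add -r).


Apply comparative formation (ends in e: add -r): 'large' -> 'larger'.

larger


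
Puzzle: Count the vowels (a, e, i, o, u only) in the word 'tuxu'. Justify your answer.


Vowels in 'tuxu': u, u = 2 vowels.

2


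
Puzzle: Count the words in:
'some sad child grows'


Split into words: some | sad | child | grows = 4 words.

4


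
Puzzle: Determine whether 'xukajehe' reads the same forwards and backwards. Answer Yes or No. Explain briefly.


Forward: 'xukajehe'
Reversed: 'ehejakux'
They differ.

No


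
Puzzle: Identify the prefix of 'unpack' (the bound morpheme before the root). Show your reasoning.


The word 'unpack' = 'un' (prefix) + 'pack' (root). The prefix is 'un'.

un


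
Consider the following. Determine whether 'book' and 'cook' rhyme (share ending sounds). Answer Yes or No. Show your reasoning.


Rime (stressed vowel + following sounds) of 'book': -ook = /ʊk/
Rime of 'cook': -ook = /ʊk/
/ʊk/ and /ʊk/ are the same ending sound, so the words rhyme.

Yes


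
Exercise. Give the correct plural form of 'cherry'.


Apply rule: Change -y to -ies (consonant + y). 'cherry' becomes 'cherries'.

cherries


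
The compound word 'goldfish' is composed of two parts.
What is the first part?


Split 'goldfish' into 'gold' + 'fish'. The first part is 'gold'.

gold


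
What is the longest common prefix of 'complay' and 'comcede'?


Compare from the start: 3 characters match: 'com'. Mismatch at position 4: 'p' vs 'c'.

com


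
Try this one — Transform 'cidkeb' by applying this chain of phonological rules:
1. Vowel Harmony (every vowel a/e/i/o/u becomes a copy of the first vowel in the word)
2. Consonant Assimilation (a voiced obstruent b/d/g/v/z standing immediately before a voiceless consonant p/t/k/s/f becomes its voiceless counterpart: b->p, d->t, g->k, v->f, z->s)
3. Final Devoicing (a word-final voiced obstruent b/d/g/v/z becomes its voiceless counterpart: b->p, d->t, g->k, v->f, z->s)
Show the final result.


Starting form: 'cidkeb'
Rule 1: Vowel Harmony: all vowels become 'i' (matching first vowel). 'cidkeb' -> 'cidkib'
Rule 2: Consonant Assimilation: voiced obstruent before voiceless consonant becomes voiceless ('dk' -> 'tk'). 'cidkib' -> 'citkib'
Rule 3: Final Devoicing: word-final voiced obstruent 'b' becomes voiceless 'p'. 'citkib' -> 'citkip'
Final form: 'citkip'

citkip


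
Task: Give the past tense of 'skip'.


Apply rule: Double final consonant and add -ed. 'skip' becomes 'skipped'.

skipped


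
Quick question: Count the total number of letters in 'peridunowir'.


Spell out 'peridunowir' and number each letter: p(1), e(2), r(3), i(4), d(5), u(6), n(7), o(8), w(9), i(10), r(11). Total: 11 letters.

11


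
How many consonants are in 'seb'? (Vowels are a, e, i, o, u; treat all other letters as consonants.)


Consonants in 'seb': s, b = 2 consonants.

2


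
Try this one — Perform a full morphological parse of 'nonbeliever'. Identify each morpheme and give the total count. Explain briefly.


Step 1: Identify prefix: 'non' (meaning: not)
Step 2: Identify root: 'believe'
Step 3: Identify suffix(es): 'er'
Decomposition: non- (prefix: not) + believe (root) + -er (suffix: one who)
Total morphemes: 3

3 morphemes (non- (prefix: not) + believe (root) + -er (suffix: one who))


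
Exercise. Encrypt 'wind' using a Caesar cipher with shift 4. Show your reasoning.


Shift each letter by 4: w -> a, i -> m, n -> r, d -> h. Result: 'amrh'.

amrh


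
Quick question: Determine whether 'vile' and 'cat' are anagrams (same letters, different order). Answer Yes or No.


Sorted letters of 'vile': 'eilv'
Sorted letters of 'cat': 'act'
They do not match.

No


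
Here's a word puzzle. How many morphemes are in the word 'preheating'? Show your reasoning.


Decomposition: pre- (prefix) + heat (root) + -ing (suffix) = 3 morpheme(s)

3 morphemes


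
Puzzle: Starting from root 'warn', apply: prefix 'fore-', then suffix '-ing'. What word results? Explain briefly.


Step 1: Add prefix 'fore-' to 'warn' = 'forewarn'
Step 2: Add suffix '-ing' to 'forewarn' = 'forewarning'

forewarning


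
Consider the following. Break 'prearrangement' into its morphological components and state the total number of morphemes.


Step 1: Identify prefix: 'pre' (meaning: before)
Step 2: Identify root: 'arrange'
Step 3: Identify suffix(es): 'ment'
Decomposition: pre- (prefix: before) + arrange (root) + -ment (suffix: action/result)
Total morphemes: 3

3 morphemes (pre- (prefix: before) + arrange (root) + -ment (suffix: action/result))


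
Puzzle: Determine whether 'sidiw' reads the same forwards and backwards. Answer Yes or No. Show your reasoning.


Forward: 'sidiw'
Reversed: 'widis'
They differ.

No


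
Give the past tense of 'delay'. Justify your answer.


Apply rule: Add -ed. 'delay' becomes 'delayed'.

delayed


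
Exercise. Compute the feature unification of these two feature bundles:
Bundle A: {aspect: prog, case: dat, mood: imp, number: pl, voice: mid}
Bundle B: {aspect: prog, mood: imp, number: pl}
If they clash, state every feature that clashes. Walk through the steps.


Compare features:
aspect: A=prog vs B=prog -> unified: prog
case: A=dat vs B=_ -> unified: dat
mood: A=imp vs B=imp -> unified: imp
number: A=pl vs B=pl -> unified: pl
voice: A=mid vs B=_ -> unified: mid
No clashes found.

Unified: {aspect: prog, case: dat, mood: imp, number: pl, voice: mid}


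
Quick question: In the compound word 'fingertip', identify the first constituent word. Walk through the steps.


Split 'fingertip' into 'finger' + 'tip'. The first part is 'finger'.

finger


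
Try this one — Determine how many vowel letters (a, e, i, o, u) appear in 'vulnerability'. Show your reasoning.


Vowels in 'vulnerability': u, e, a, i, i = 5 vowels.

5


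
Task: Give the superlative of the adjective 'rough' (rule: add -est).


Apply superlative formation (add -est): 'rough' -> 'roughest'.

roughest


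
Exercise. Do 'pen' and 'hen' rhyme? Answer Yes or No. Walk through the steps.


Rime (stressed vowel + following sounds) of 'pen': -en = /ɛn/
Rime of 'hen': -en = /ɛn/
/ɛn/ and /ɛn/ are the same ending sound, so the words rhyme.

Yes


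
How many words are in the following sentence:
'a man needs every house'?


Split into words: a | man | needs | every | house = 5 words.

5


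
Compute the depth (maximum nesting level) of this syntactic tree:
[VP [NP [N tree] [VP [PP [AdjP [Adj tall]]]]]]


Count bracket nesting levels:
'[' at pos 0: depth = 1
'[' at pos 4: depth = 2
'[' at pos 8: depth = 3
'[' at pos 17: depth = 3
'[' at pos 21: depth = 4
'[' at pos 25: depth = 5
'[' at pos 31: depth = 6
Maximum depth reached: 6

6


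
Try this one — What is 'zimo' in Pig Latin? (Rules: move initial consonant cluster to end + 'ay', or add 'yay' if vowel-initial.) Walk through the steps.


'zimo': move consonant cluster 'z' to end and add 'ay': 'imozay'.

imozay


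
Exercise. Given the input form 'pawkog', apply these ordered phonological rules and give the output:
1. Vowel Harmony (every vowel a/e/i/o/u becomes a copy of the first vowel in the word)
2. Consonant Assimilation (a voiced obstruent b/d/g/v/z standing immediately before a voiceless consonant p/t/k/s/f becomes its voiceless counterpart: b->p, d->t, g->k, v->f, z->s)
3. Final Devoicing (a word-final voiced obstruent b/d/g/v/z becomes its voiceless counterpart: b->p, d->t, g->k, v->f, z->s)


Starting form: 'pawkog'
Rule 1: Vowel Harmony: all vowels become 'a' (matching first vowel). 'pawkog' -> 'pawkag'
Rule 2: Consonant Assimilation: no voiced obstruent (b/d/g/v/z) stands immediately before a voiceless consonant (p/t/k/s/f). No change.
Rule 3: Final Devoicing: word-final voiced obstruent 'g' becomes voiceless 'k'. 'pawkag' -> 'pawkak'
Final form: 'pawkak'

pawkak


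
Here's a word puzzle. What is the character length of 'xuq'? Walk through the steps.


Spell out 'xuq' and number each letter: x(1), u(2), q(3). Total: 3 letters.

3


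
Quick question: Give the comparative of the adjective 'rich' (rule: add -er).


Apply comparative formation (add -er): 'rich' -> 'richer'.

richer


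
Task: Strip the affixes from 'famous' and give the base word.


Remove suffix '-ous' from 'famous' to get root 'fame'.

fame


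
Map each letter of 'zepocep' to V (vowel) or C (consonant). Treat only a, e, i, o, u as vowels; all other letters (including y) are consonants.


Letter mapping: z = C, e = V, p = C, o = V, c = C, e = V, p = C.

CVCVCVC


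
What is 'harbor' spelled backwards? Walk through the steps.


Reverse 'harbor' character by character: 'robrah'.

robrah


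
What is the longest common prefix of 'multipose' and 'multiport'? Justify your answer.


Compare from the start: 7 characters match: 'multipo'. Mismatch at position 8: 's' vs 'r'.

multipo


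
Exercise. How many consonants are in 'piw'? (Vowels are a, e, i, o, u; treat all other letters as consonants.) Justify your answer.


Consonants in 'piw': p, w = 2 consonants.

2


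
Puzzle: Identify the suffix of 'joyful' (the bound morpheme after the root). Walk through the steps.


The word 'joyful' = 'joy' (root) + '-ful' (suffix). The suffix is '-ful'.

ful


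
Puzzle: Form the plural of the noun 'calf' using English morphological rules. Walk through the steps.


Apply rule: Change -f to -ves. 'calf' becomes 'calves'.

calves


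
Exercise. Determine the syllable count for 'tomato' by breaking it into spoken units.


Break 'tomato' into syllables: to-ma-to -> to | ma | to = 3 syllables

3 syllables


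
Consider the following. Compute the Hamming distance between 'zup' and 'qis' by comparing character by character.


Alignment:
Position 1: 'z' vs 'q' = DIFFER
Position 2: 'u' vs 'i' = DIFFER
Position 3: 'p' vs 's' = DIFFER
Total differences: 3

3


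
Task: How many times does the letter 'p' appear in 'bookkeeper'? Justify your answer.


Letter 'p' in 'bookkeeper': found at position(s) 8 = 1 occurrence(s).

1


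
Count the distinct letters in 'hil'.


Unique letters in 'hil': {h, i, l} = 3 distinct letters.

3


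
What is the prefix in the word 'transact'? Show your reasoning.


The word 'transact' = 'trans' (prefix) + 'act' (root). The prefix is 'trans'.

trans


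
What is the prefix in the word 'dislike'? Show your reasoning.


The word 'dislike' = 'dis' (prefix) + 'like' (root). The prefix is 'dis'.

dis


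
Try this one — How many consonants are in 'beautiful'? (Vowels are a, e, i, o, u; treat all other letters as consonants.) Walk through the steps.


Consonants in 'beautiful': b, t, f, l = 4 consonants.

4


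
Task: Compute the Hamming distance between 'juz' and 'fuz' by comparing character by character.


Alignment:
Position 1: 'j' vs 'f' = DIFFER
Position 2: 'u' vs 'u' = match
Position 3: 'z' vs 'z' = match
Total differences: 1

1


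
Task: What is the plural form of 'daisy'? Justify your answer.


Apply rule: Change -y to -ies (consonant + y). 'daisy' becomes 'daisies'.

daisies


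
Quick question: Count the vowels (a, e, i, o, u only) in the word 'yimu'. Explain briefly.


Vowels in 'yimu': i, u = 2 vowels.

2


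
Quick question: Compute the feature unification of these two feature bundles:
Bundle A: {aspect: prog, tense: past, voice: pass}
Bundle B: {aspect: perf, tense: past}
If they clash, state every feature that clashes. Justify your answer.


Compare features:
aspect: A=prog vs B=perf -> CLASH
tense: A=past vs B=past -> unified: past
voice: A=pass vs B=_ -> unified: pass
Clash detected on feature 'aspect' (prog vs perf); unification fails.

CLASH on 'aspect' (prog vs perf)


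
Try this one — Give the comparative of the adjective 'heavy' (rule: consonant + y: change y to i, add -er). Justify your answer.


Apply comparative formation (consonant + y: change y to i, add -er): 'heavy' -> 'heavier'.

heavier


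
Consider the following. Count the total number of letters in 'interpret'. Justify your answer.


Spell out 'interpret' and number each letter: i(1), n(2), t(3), e(4), r(5), p(6), r(7), e(8), t(9). Total: 9 letters.

9


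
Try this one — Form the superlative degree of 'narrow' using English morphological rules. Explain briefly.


Apply superlative formation (add -est): 'narrow' -> 'narrowest'.

narrowest


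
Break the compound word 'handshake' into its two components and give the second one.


Split 'handshake' into 'hand' + 'shake'. The second part is 'shake'.

shake


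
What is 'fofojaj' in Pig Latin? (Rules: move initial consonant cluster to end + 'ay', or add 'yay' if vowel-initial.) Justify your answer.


'fofojaj': move consonant cluster 'f' to end and add 'ay': 'ofojajfay'.

ofojajfay


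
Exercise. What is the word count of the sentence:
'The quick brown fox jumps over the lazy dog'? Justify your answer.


Split into words: The | quick | brown | fox | jumps | over | the | lazy | dog = 9 words.

9


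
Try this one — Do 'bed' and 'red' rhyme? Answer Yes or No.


Rime (stressed vowel + following sounds) of 'bed': -ed = /ɛd/
Rime of 'red': -ed = /ɛd/
/ɛd/ and /ɛd/ are the same ending sound, so the words rhyme.

Yes


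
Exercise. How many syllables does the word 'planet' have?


Break 'planet' into syllables: plan-et -> plan | et = 2 syllables

2 syllables


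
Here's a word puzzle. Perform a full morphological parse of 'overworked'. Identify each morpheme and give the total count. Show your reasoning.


Step 1: Identify prefix: 'over' (meaning: excessively)
Step 2: Identify root: 'work'
Step 3: Identify suffix(es): 'ed'
Decomposition: over- (prefix: excessively) + work (root) + -ed (suffix: past)
Total morphemes: 3

3 morphemes (over- (prefix: excessively) + work (root) + -ed (suffix: past))


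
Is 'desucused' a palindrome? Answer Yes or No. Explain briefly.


Forward: 'desucused'
Reversed: 'desucused'
They are identical.

Yes


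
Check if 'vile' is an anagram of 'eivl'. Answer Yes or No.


Sorted letters of 'vile': 'eilv'
Sorted letters of 'eivl': 'eilv'
They match.

Yes


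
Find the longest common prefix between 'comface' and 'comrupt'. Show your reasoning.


Compare from the start: 3 characters match: 'com'. Mismatch at position 4: 'f' vs 'r'.

com


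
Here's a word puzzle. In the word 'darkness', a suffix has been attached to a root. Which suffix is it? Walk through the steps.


The word 'darkness' = 'dark' (root) + '-ness' (suffix). The suffix is '-ness'.

ness


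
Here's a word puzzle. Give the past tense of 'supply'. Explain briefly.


Apply rule: Change -y to -ied. 'supply' becomes 'supplied'.

supplied


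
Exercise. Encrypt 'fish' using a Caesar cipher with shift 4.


Shift each letter by 4: f -> j, i -> m, s -> w, h -> l. Result: 'jmwl'.

jmwl


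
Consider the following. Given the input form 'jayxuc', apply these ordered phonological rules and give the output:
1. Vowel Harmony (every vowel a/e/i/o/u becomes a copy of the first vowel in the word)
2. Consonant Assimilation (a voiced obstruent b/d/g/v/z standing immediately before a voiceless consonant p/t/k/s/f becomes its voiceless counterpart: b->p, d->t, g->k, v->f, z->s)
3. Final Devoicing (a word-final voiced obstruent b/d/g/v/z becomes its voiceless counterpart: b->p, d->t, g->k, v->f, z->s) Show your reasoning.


Starting form: 'jayxuc'
Rule 1: Vowel Harmony: all vowels become 'a' (matching first vowel). 'jayxuc' -> 'jayxac'
Rule 2: Consonant Assimilation: no voiced obstruent (b/d/g/v/z) stands immediately before a voiceless consonant (p/t/k/s/f). No change.
Rule 3: Final Devoicing: final consonant 'c' is not one of the voiced obstruents b/d/g/v/z. No change.
Final form: 'jayxac'

jayxac


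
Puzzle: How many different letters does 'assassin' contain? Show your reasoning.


Unique letters in 'assassin': {a, i, n, s} = 4 distinct letters.

4


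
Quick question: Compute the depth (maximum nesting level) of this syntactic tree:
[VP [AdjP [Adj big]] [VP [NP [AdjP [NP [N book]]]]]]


Count bracket nesting levels:
'[' at pos 0: depth = 1
'[' at pos 4: depth = 2
'[' at pos 10: depth = 3
'[' at pos 21: depth = 2
'[' at pos 25: depth = 3
'[' at pos 29: depth = 4
'[' at pos 35: depth = 5
'[' at pos 39: depth = 6
Maximum depth reached: 6

6


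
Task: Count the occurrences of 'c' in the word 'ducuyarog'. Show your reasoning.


Letter 'c' in 'ducuyarog': found at position(s) 3 = 1 occurrence(s).

1


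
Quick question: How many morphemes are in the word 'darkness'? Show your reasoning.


Decomposition: dark (root) + -ness (suffix) = 2 morpheme(s)

2 morphemes


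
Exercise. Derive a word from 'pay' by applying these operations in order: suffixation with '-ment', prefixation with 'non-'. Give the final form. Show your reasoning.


Step 1: Add suffix '-ment' to 'pay' = 'payment'
Step 2: Add prefix 'non-' to 'payment' = 'nonpayment'

nonpayment


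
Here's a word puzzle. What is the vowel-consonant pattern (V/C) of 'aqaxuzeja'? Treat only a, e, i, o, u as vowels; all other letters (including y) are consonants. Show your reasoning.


Letter mapping: a = V, q = C, a = V, x = C, u = V, z = C, e = V, j = C, a = V.

VCVCVCVCV


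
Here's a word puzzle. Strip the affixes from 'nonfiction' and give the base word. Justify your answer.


Remove prefix 'non' from 'nonfiction' to get root 'fiction'.

fiction


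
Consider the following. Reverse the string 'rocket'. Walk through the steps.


Reverse 'rocket' character by character: 'tekcor'.

tekcor


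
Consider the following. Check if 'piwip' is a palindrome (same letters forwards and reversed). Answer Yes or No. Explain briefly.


Forward: 'piwip'
Reversed: 'piwip'
They are identical.

Yes


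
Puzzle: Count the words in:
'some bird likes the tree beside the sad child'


Split into words: some | bird | likes | the | tree | beside | the | sad | child = 9 words.

9


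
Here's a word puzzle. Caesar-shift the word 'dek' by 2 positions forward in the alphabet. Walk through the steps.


Shift each letter by 2: d -> f, e -> g, k -> m. Result: 'fgm'.

fgm


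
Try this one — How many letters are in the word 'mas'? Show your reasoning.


Spell out 'mas' and number each letter: m(1), a(2), s(3). Total: 3 letters.

3


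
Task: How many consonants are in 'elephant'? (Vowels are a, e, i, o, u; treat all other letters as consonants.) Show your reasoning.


Consonants in 'elephant': l, p, h, n, t = 5 consonants.

5


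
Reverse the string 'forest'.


Reverse 'forest' character by character: 'tserof'.

tserof


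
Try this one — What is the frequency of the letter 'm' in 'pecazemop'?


Letter 'm' in 'pecazemop': found at position(s) 7 = 1 occurrence(s).

1


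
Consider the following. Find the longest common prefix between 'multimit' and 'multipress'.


Compare from the start: 5 characters match: 'multi'. Mismatch at position 6: 'm' vs 'p'.

multi


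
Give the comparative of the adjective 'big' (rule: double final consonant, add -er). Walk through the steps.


Apply comparative formation (double final consonant, add -er): 'big' -> 'bigger'.

bigger


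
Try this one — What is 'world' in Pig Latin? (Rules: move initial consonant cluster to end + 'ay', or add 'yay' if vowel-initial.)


'world': move consonant cluster 'w' to end and add 'ay': 'orldway'.

orldway


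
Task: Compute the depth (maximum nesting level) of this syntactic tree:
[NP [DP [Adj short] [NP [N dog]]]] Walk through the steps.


Count bracket nesting levels:
'[' at pos 0: depth = 1
'[' at pos 4: depth = 2
'[' at pos 8: depth = 3
'[' at pos 20: depth = 3
'[' at pos 24: depth = 4
Maximum depth reached: 4

4


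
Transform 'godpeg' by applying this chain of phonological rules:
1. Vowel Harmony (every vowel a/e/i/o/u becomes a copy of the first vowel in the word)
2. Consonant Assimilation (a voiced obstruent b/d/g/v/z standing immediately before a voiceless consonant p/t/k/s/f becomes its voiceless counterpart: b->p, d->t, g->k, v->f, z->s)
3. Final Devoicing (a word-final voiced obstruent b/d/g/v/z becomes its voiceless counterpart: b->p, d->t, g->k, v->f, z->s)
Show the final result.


Starting form: 'godpeg'
Rule 1: Vowel Harmony: all vowels become 'o' (matching first vowel). 'godpeg' -> 'godpog'
Rule 2: Consonant Assimilation: voiced obstruent before voiceless consonant becomes voiceless ('dp' -> 'tp'). 'godpog' -> 'gotpog'
Rule 3: Final Devoicing: word-final voiced obstruent 'g' becomes voiceless 'k'. 'gotpog' -> 'gotpok'
Final form: 'gotpok'

gotpok


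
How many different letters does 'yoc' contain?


Unique letters in 'yoc': {c, o, y} = 3 distinct letters.

3


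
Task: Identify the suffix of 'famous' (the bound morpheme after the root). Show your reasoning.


The word 'famous' = 'fame' (root) + '-ous' (suffix). The suffix is '-ous'.

ous


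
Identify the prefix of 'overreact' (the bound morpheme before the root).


The word 'overreact' = 'over' (prefix) + 'react' (root). The prefix is 'over'.

over


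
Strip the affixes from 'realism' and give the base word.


Remove suffix '-ism' from 'realism' to get root 'real'.

real


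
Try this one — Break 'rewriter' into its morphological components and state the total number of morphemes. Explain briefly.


Step 1: Identify prefix: 're' (meaning: again)
Step 2: Identify root: 'write'
Step 3: Identify suffix(es): 'er'
Decomposition: re- (prefix: again) + write (root) + -er (suffix: one who)
Total morphemes: 3

3 morphemes (re- (prefix: again) + write (root) + -er (suffix: one who))


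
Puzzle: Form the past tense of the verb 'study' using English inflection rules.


Apply rule: Change -y to -ied. 'study' becomes 'studied'.

studied


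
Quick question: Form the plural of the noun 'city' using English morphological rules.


Apply rule: Change -y to -ies (consonant + y). 'city' becomes 'cities'.

cities


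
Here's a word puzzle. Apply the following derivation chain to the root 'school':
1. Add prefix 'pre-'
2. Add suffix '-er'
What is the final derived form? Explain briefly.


Step 1: Add prefix 'pre-' to 'school' = 'preschool'
Step 2: Add suffix '-er' to 'preschool' = 'preschooler'

preschooler


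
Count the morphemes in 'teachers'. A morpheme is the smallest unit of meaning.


Decomposition: teach (root) + -er (suffix) + -s (plural) = 3 morpheme(s)

3 morphemes


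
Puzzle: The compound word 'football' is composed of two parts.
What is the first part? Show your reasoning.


Split 'football' into 'foot' + 'ball'. The first part is 'foot'.

foot


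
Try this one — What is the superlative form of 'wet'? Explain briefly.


Apply superlative formation (double final consonant, add -est): 'wet' -> 'wettest'.

wettest


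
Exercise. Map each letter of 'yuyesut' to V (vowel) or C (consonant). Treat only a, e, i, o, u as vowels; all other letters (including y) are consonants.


Letter mapping: y = C, u = V, y = C, e = V, s = C, u = V, t = C.

CVCVCVC


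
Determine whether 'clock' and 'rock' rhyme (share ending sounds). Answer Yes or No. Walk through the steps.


Rime (stressed vowel + following sounds) of 'clock': -ock = /ɒk/
Rime of 'rock': -ock = /ɒk/
/ɒk/ and /ɒk/ are the same ending sound, so the words rhyme.

Yes
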